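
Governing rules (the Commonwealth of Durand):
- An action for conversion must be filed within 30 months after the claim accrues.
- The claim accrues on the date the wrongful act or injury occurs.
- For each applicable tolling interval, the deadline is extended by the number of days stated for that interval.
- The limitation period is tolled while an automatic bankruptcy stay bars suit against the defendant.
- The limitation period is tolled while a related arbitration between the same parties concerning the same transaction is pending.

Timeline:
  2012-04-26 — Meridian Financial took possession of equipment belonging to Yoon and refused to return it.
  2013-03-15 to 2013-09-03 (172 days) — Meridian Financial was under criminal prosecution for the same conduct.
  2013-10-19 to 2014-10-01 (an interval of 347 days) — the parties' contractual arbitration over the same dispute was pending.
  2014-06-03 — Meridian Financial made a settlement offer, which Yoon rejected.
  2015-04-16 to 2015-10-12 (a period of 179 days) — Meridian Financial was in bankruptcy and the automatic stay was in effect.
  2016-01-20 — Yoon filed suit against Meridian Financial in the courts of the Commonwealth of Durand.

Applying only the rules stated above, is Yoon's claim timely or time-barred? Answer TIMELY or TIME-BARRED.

TIMELY

The limitation period began to run on 2012-04-26.
The untolled deadline — 30 months after 2012-04-26 — is 2014-10-26.
The period was tolled for 347 days by the pending related arbitration (2013-10-19 to 2014-10-01), pushing the deadline to 2015-10-08.
The automatic bankruptcy stay from 2015-04-16 to 2015-10-12 tolled the period for 179 days, extending the deadline to 2016-04-04.
Although a criminal prosecution ran from 2013-03-15 to 2013-09-03, the stated rules do not make that a tolling event, so it is disregarded.
None of the other events listed affects the running of the period under the stated rules.
Filing on 2016-01-20 beat the 2016-04-04 deadline — the action is timely.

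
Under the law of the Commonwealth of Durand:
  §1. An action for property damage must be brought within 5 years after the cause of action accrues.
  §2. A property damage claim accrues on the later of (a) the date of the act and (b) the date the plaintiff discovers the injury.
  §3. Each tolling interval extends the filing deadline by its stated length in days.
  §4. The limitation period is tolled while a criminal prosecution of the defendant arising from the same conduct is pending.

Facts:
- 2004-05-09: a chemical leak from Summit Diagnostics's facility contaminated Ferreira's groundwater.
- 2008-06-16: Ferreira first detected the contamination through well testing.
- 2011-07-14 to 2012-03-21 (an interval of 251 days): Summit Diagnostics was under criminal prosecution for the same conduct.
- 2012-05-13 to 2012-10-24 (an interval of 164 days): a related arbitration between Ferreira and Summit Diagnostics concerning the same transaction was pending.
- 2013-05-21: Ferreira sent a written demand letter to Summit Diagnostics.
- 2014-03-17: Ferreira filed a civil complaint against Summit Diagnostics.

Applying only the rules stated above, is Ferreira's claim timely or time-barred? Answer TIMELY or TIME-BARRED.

Because discovery on 2008-06-16 post-dates the 2004-05-09 act, accrual under the later-of rule falls on 2008-06-16.
The untolled deadline — 5 years after 2008-06-16 — is 2013-06-16.
The pending criminal prosecution from 2011-07-14 to 2012-03-21 tolled the period for 251 days, extending the deadline to 2014-02-22.
Although a pending arbitration ran from 2012-05-13 to 2012-10-24, the stated rules do not make that a tolling event, so it is disregarded.
Nothing else in the chronology tolls or restarts the period.
Ferreira filed on 2014-03-17, after the 2014-02-22 deadline, so the action is time-barred.

TIME-BARRED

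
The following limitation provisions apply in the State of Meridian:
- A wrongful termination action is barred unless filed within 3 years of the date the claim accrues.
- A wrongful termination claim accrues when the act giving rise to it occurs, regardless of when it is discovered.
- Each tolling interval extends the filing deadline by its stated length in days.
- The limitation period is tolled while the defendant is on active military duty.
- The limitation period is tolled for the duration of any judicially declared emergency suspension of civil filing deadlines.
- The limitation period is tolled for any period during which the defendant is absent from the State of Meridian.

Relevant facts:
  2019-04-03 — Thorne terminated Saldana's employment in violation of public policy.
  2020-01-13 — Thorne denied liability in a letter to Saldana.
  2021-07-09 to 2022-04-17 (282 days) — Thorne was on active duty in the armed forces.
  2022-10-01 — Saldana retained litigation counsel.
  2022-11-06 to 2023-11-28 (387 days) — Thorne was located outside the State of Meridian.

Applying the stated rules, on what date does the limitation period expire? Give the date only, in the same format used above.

2024-02-01

The limitation period began to run on 2019-04-03.
3 years from 2019-04-03 is 2022-04-03.
The defendant's active military service from 2021-07-09 to 2022-04-17 tolled the period for 282 days, extending the deadline to 2023-01-10.
Because the defendant's absence from the jurisdiction ran from 2022-11-06 to 2023-11-28, the deadline is extended by 387 days to 2024-02-01.
None of the other events listed affects the running of the period under the stated rules.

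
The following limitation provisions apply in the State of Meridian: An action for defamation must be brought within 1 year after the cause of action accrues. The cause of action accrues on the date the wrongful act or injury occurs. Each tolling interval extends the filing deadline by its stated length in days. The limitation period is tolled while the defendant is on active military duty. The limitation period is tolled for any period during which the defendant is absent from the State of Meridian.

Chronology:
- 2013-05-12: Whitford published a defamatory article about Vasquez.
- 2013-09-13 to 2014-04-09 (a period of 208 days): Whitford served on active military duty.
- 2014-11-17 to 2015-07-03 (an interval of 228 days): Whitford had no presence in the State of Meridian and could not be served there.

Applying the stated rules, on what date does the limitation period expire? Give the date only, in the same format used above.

2015-07-22

The cause of action accrued on 2013-05-12, the date of the act.
The untolled deadline — 1 year after 2013-05-12 — is 2014-05-12.
The defendant's active military service from 2013-09-13 to 2014-04-09 tolled the period for 208 days, extending the deadline to 2014-12-06.
The period was tolled for 228 days by the defendant's absence from the jurisdiction (2014-11-17 to 2015-07-03), pushing the deadline to 2015-07-22.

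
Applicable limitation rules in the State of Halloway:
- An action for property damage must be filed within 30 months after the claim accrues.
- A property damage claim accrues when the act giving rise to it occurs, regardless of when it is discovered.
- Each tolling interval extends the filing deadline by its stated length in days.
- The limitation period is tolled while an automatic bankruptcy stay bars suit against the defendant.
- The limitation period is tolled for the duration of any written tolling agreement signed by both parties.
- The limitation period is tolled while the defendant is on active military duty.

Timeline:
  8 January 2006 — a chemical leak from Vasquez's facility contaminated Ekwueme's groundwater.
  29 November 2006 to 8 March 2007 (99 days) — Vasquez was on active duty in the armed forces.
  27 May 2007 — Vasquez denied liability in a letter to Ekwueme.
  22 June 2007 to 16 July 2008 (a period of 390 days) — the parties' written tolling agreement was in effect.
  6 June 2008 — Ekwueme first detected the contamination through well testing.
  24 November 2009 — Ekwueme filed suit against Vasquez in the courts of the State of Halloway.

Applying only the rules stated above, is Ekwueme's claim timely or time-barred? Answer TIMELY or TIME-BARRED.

TIME-BARRED

Accrual is governed by the date of the act, so the period began to run on 8 January 2006; the later discovery on 6 June 2008 is irrelevant under the stated rule.
The untolled deadline — 30 months after 8 January 2006 — is 8 July 2008.
Because the defendant's active military service ran from 29 November 2006 to 8 March 2007, the deadline is extended by 99 days to 15 October 2008.
Because the written tolling agreement ran from 22 June 2007 to 16 July 2008, the deadline is extended by 390 days to 9 November 2009.
Nothing else in the chronology tolls or restarts the period.
The 24 November 2009 filing falls after the 9 November 2009 deadline; the claim is time-barred.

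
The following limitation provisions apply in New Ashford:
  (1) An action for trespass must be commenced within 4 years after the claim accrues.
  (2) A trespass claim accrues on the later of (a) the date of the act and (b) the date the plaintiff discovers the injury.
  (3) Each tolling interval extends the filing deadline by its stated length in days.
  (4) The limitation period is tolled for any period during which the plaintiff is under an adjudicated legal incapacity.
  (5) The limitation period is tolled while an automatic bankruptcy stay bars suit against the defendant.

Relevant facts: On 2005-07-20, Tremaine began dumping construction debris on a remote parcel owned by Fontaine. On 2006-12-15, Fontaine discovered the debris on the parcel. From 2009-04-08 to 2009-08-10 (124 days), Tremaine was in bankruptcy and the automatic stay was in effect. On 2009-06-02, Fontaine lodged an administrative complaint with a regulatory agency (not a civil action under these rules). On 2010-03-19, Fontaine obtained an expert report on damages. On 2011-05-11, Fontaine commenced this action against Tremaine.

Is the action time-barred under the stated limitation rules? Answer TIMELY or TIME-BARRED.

TIME-BARRED

The claim accrued on 2006-12-15 — the later of the 2005-07-20 act and the 2006-12-15 discovery.
Adding the 4 years base period to 2006-12-15 gives a deadline of 2010-12-15, before any tolling.
The automatic bankruptcy stay from 2009-04-08 to 2009-08-10 tolled the period for 124 days, extending the deadline to 2011-04-18.
The other events in the timeline have no effect on the limitation period under the stated rules.
Fontaine filed on 2011-05-11, after the 2011-04-18 deadline, so the action is time-barred.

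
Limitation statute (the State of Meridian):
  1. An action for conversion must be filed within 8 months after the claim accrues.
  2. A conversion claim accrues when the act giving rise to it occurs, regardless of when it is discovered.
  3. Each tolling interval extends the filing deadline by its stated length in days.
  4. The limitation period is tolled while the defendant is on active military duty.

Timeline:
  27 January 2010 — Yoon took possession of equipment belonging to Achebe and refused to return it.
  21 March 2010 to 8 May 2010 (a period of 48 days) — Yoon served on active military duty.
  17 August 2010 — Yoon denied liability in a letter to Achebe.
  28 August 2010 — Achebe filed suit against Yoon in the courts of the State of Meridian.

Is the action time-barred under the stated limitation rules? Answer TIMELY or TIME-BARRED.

TIMELY

The limitation period began to run on 27 January 2010.
Adding the 8 months base period to 27 January 2010 gives a deadline of 27 September 2010, before any tolling.
The period was tolled for 48 days by the defendant's active military service (21 March 2010 to 8 May 2010), pushing the deadline to 14 November 2010.
Nothing else in the chronology tolls or restarts the period.
Achebe filed on 28 August 2010, before the 14 November 2010 deadline, so the action is timely.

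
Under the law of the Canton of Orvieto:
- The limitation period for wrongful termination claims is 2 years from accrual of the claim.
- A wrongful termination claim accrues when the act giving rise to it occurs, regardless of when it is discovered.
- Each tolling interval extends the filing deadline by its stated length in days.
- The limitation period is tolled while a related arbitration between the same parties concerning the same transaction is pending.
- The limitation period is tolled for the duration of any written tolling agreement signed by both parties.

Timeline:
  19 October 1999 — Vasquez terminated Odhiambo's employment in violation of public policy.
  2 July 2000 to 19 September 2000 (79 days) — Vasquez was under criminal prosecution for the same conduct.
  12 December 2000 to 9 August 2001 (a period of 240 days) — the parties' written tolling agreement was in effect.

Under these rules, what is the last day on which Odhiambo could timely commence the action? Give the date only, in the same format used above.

The limitation period began to run on 19 October 1999.
2 years from 19 October 1999 is 19 October 2001.
Because the written tolling agreement ran from 12 December 2000 to 9 August 2001, the deadline is extended by 240 days to 16 June 2002.
The pending criminal prosecution from 2 July 2000 to 19 September 2000 does not toll the period, because no stated rule makes a criminal prosecution a tolling event.

16 June 2002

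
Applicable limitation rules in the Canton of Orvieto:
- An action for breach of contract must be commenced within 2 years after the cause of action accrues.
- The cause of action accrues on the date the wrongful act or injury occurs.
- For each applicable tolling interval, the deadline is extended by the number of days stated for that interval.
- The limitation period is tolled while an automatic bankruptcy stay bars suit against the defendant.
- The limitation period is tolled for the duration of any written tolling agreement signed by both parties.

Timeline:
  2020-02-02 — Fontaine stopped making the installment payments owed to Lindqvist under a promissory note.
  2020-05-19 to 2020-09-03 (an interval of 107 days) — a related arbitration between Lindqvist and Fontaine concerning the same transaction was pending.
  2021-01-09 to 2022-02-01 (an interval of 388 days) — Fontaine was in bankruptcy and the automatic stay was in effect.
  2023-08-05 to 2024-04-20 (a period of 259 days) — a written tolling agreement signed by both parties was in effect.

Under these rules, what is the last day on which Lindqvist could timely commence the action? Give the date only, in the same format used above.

The limitation period began to run on 2020-02-02.
Adding the 2 years base period to 2020-02-02 gives a deadline of 2022-02-02, before any tolling.
The period was tolled for 388 days by the automatic bankruptcy stay (2021-01-09 to 2022-02-01), pushing the deadline to 2023-02-25.
The written tolling agreement from 2023-08-05 to 2024-04-20 began after the period had already run on 2023-02-25, so it has no tolling effect.
The pending related arbitration from 2020-05-19 to 2020-09-03 does not toll the period, because no stated rule makes a pending arbitration a tolling event.

2023-02-25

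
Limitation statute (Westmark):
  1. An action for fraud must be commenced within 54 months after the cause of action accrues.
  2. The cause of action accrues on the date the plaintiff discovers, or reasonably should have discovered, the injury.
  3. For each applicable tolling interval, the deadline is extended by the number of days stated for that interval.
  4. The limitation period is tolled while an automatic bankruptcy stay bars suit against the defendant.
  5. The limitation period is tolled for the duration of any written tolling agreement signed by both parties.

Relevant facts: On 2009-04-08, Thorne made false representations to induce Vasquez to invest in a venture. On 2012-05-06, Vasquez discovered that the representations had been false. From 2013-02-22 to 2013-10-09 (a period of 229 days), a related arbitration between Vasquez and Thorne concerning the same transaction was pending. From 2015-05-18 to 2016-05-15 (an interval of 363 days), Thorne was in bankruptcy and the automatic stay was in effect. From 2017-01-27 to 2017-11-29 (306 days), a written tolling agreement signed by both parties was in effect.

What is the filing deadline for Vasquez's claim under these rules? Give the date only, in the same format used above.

Accrual is tied to discovery, so the period began on 2012-05-06 rather than on 2009-04-08 when the act occurred.
54 months from 2012-05-06 is 2016-11-06.
The period was tolled for 363 days by the automatic bankruptcy stay (2015-05-18 to 2016-05-15), pushing the deadline to 2017-11-04.
The period was tolled for 306 days by the written tolling agreement (2017-01-27 to 2017-11-29), pushing the deadline to 2018-09-06.
Although a pending arbitration ran from 2013-02-22 to 2013-10-09, the stated rules do not make that a tolling event, so it is disregarded.

2018-09-06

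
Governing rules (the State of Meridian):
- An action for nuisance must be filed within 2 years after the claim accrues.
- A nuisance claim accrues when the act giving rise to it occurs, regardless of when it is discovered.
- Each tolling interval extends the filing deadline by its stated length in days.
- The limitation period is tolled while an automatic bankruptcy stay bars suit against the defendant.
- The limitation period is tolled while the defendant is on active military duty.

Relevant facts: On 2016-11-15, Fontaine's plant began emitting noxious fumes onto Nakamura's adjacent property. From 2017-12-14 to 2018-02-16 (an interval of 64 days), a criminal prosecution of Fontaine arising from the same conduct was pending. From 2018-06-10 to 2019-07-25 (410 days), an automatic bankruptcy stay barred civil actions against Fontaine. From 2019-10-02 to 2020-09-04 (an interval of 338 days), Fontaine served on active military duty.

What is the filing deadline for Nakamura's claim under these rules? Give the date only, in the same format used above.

The limitation period began to run on 2016-11-15.
2 years from 2016-11-15 is 2018-11-15.
The automatic bankruptcy stay from 2018-06-10 to 2019-07-25 tolled the period for 410 days, extending the deadline to 2019-12-30.
The period was tolled for 338 days by the defendant's active military service (2019-10-02 to 2020-09-04), pushing the deadline to 2020-12-02.
Although a criminal prosecution ran from 2017-12-14 to 2018-02-16, the stated rules do not make that a tolling event, so it is disregarded.

2020-12-02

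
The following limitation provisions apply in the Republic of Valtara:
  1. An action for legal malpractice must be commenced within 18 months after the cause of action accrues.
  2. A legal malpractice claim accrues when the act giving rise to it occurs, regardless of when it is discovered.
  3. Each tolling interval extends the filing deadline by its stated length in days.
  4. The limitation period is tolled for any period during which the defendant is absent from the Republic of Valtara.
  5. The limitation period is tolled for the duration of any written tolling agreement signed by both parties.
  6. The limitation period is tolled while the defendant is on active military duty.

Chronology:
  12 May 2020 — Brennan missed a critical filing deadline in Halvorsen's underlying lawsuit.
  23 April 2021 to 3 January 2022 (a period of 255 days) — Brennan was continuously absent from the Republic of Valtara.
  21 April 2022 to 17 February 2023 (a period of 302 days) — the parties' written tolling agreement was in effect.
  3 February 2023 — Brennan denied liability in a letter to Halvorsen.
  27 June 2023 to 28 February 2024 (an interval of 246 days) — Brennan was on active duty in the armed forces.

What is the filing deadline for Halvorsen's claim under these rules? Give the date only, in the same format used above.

The cause of action accrued on 12 May 2020, the date of the act.
The untolled deadline — 18 months after 12 May 2020 — is 12 November 2021.
The period was tolled for 255 days by the defendant's absence from the jurisdiction (23 April 2021 to 3 January 2022), pushing the deadline to 25 July 2022.
The written tolling agreement from 21 April 2022 to 17 February 2023 tolled the period for 302 days, extending the deadline to 23 May 2023.
The defendant's active military service starting 27 June 2023 came too late — the period had run on 23 May 2023 — and so does not extend the deadline.
Nothing else in the chronology tolls or restarts the period.

23 May 2023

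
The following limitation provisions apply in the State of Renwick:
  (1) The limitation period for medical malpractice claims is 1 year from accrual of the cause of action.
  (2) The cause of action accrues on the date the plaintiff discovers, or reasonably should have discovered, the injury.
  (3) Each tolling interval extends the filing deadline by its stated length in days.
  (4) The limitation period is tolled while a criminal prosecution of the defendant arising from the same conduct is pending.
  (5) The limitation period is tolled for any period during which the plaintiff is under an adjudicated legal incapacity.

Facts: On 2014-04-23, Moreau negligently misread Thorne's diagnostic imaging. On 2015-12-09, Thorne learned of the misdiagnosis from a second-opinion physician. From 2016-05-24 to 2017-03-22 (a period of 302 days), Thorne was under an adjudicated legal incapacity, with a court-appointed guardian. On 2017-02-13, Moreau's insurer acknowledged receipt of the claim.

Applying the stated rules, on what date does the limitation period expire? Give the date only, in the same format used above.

The claim did not accrue until Thorne discovered the injury on 2015-12-09; the 2014-04-23 act date does not start the clock under the stated rule.
The untolled deadline — 1 year after 2015-12-09 — is 2016-12-09.
The period was tolled for 302 days by the plaintiff's legal incapacity (2016-05-24 to 2017-03-22), pushing the deadline to 2017-10-07.
The other events in the timeline have no effect on the limitation period under the stated rules.

2017-10-07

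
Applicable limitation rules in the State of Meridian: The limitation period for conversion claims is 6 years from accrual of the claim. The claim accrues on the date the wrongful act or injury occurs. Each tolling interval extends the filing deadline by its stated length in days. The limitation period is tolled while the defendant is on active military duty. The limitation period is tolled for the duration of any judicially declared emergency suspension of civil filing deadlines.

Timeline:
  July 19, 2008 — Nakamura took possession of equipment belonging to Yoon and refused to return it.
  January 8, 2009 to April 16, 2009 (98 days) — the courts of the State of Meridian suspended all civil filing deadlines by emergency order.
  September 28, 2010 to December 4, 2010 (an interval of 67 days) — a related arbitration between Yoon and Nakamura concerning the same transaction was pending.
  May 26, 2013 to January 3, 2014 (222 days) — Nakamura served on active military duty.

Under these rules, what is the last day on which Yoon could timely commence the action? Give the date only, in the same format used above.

June 4, 2015

The claim accrued on July 19, 2008, when the wrongful act occurred.
6 years from July 19, 2008 is July 19, 2014.
Because the emergency suspension of filing deadlines ran from January 8, 2009 to April 16, 2009, the deadline is extended by 98 days to October 25, 2014.
The period was tolled for 222 days by the defendant's active military service (May 26, 2013 to January 3, 2014), pushing the deadline to June 4, 2015.
No stated provision tolls the period for a pending arbitration, so the interval from September 28, 2010 to December 4, 2010 has no effect on the deadline.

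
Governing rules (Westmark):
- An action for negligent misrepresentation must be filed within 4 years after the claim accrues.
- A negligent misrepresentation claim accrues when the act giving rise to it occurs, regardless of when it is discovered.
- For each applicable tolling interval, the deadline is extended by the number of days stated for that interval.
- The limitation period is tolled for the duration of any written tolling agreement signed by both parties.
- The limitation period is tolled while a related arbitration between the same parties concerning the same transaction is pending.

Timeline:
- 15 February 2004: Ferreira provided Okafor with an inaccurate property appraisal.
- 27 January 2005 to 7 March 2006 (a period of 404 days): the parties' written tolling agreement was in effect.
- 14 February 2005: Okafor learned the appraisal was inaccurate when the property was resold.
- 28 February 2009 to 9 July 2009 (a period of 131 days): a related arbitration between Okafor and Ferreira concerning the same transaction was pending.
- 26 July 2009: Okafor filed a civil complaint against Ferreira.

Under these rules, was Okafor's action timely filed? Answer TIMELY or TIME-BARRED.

Because the rule ties accrual to occurrence, the claim accrued on 15 February 2004, not on the 14 February 2005 discovery date.
Adding the 4 years base period to 15 February 2004 gives a deadline of 15 February 2008, before any tolling.
The period was tolled for 404 days by the written tolling agreement (27 January 2005 to 7 March 2006), pushing the deadline to 25 March 2009.
Because the pending related arbitration ran from 28 February 2009 to 9 July 2009, the deadline is extended by 131 days to 3 August 2009.
The 26 July 2009 filing precedes the 3 August 2009 deadline; the claim is timely.

TIMELY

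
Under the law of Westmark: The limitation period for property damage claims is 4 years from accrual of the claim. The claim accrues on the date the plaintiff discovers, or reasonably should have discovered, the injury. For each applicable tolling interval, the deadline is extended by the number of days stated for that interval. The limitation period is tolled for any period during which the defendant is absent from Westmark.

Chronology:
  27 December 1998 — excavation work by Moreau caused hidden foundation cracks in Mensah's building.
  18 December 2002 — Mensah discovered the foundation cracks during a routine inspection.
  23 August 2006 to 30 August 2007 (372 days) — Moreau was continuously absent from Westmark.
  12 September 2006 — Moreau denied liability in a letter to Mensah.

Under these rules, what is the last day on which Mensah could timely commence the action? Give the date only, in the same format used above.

The claim did not accrue until Mensah discovered the injury on 18 December 2002; the 27 December 1998 act date does not start the clock under the stated rule.
Adding the 4 years base period to 18 December 2002 gives a deadline of 18 December 2006, before any tolling.
The defendant's absence from the jurisdiction from 23 August 2006 to 30 August 2007 tolled the period for 372 days, extending the deadline to 25 December 2007.
Nothing else in the chronology tolls or restarts the period.

25 December 2007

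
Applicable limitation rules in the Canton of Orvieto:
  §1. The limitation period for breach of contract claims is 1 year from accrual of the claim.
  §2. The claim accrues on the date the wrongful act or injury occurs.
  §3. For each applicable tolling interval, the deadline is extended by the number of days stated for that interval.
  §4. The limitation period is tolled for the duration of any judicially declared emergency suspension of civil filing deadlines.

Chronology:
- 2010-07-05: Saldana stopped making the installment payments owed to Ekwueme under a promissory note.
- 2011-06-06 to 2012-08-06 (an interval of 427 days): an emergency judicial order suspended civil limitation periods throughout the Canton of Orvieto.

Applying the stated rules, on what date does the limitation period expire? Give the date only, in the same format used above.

The claim accrued on 2010-07-05, when the wrongful act occurred.
1 year from 2010-07-05 is 2011-07-05.
The period was tolled for 427 days by the emergency suspension of filing deadlines (2011-06-06 to 2012-08-06), pushing the deadline to 2012-09-04.

2012-09-04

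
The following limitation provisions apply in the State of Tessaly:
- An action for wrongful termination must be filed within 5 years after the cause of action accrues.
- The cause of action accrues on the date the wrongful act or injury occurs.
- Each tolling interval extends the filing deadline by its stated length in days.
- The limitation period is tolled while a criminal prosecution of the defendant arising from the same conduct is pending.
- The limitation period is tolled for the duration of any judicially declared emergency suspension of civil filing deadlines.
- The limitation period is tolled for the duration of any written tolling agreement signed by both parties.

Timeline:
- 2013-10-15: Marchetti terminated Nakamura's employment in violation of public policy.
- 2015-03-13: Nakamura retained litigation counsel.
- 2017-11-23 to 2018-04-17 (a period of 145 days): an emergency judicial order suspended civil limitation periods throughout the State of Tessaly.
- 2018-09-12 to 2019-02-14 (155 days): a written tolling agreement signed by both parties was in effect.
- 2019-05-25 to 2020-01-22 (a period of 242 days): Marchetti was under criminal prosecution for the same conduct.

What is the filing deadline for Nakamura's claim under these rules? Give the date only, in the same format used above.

The claim accrued on 2013-10-15, when the wrongful act occurred.
Adding the 5 years base period to 2013-10-15 gives a deadline of 2018-10-15, before any tolling.
Because the emergency suspension of filing deadlines ran from 2017-11-23 to 2018-04-17, the deadline is extended by 145 days to 2019-03-09.
Because the written tolling agreement ran from 2018-09-12 to 2019-02-14, the deadline is extended by 155 days to 2019-08-11.
The pending criminal prosecution from 2019-05-25 to 2020-01-22 tolled the period for 242 days, extending the deadline to 2020-04-09.
The other events in the timeline have no effect on the limitation period under the stated rules.

2020-04-09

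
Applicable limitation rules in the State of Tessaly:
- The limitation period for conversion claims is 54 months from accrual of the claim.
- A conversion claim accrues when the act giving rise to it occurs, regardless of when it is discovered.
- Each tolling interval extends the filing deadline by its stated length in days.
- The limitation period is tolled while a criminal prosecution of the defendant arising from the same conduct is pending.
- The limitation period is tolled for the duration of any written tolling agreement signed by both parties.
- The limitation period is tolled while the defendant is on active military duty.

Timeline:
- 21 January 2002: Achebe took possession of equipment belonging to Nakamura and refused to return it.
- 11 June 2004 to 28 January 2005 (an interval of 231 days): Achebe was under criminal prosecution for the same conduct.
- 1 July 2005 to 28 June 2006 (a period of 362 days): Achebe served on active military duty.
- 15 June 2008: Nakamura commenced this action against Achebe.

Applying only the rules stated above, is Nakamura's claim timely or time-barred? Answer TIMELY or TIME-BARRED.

TIME-BARRED

The limitation period began to run on 21 January 2002.
Adding the 54 months base period to 21 January 2002 gives a deadline of 21 July 2006, before any tolling.
The period was tolled for 231 days by the pending criminal prosecution (11 June 2004 to 28 January 2005), pushing the deadline to 9 March 2007.
The defendant's active military service from 1 July 2005 to 28 June 2006 tolled the period for 362 days, extending the deadline to 5 March 2008.
The 15 June 2008 filing falls after the 5 March 2008 deadline; the claim is time-barred.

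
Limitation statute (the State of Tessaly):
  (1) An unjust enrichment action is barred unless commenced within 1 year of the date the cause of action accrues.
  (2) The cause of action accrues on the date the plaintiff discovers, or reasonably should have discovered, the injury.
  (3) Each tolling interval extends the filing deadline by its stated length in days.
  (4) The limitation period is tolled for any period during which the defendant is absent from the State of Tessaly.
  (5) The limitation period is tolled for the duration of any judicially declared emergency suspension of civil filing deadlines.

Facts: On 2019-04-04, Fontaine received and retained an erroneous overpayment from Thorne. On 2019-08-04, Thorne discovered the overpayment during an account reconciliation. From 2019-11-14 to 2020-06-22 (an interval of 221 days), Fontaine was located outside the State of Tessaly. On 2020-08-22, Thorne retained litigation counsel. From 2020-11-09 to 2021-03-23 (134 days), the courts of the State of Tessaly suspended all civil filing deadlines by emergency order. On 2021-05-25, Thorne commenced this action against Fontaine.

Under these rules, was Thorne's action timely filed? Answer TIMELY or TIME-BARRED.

The claim did not accrue until Thorne discovered the injury on 2019-08-04; the 2019-04-04 act date does not start the clock under the stated rule.
Adding the 1 year base period to 2019-08-04 gives a deadline of 2020-08-04, before any tolling.
The defendant's absence from the jurisdiction from 2019-11-14 to 2020-06-22 tolled the period for 221 days, extending the deadline to 2021-03-13.
The emergency suspension of filing deadlines from 2020-11-09 to 2021-03-23 tolled the period for 134 days, extending the deadline to 2021-07-25.
None of the other events listed affects the running of the period under the stated rules.
The 2021-05-25 filing precedes the 2021-07-25 deadline; the claim is timely.

TIMELY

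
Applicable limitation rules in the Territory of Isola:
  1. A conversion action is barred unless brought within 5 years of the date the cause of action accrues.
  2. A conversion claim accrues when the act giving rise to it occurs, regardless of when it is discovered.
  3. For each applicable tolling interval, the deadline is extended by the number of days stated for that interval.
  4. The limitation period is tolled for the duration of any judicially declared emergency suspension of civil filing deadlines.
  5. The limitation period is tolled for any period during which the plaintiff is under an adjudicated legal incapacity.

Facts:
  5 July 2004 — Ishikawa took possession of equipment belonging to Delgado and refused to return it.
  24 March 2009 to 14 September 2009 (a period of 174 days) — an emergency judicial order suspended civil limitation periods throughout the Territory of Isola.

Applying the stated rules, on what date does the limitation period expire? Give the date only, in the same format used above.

26 December 2009

The limitation period began to run on 5 July 2004.
5 years from 5 July 2004 is 5 July 2009.
The emergency suspension of filing deadlines from 24 March 2009 to 14 September 2009 tolled the period for 174 days, extending the deadline to 26 December 2009.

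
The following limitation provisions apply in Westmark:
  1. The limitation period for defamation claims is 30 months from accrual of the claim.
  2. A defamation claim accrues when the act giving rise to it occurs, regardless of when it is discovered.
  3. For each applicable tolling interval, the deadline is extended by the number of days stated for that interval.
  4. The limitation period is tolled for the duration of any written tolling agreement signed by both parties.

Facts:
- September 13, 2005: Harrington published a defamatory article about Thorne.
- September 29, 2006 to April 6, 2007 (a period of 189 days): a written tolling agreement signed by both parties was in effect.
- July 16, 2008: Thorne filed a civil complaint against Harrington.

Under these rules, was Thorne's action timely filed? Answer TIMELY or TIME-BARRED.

The claim accrued on September 13, 2005, the date of the act.
30 months from September 13, 2005 is March 13, 2008.
The written tolling agreement from September 29, 2006 to April 6, 2007 tolled the period for 189 days, extending the deadline to September 18, 2008.
Thorne filed on July 16, 2008, before the September 18, 2008 deadline, so the action is timely.

TIMELY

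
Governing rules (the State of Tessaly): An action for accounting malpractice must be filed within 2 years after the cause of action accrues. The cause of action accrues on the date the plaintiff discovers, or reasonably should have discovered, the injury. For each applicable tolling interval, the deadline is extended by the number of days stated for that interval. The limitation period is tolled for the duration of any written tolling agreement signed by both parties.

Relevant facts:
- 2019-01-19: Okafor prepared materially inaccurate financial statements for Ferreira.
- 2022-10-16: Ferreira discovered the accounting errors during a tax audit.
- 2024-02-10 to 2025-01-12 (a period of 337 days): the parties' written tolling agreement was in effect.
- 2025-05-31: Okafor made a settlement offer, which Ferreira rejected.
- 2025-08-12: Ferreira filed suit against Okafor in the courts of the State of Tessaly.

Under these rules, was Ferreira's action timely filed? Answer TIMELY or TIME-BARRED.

TIMELY

Accrual is tied to discovery, so the period began on 2022-10-16 rather than on 2019-01-19 when the act occurred.
Adding the 2 years base period to 2022-10-16 gives a deadline of 2024-10-16, before any tolling.
The period was tolled for 337 days by the written tolling agreement (2024-02-10 to 2025-01-12), pushing the deadline to 2025-09-18.
None of the other events listed affects the running of the period under the stated rules.
Ferreira filed on 2025-08-12, before the 2025-09-18 deadline, so the action is timely.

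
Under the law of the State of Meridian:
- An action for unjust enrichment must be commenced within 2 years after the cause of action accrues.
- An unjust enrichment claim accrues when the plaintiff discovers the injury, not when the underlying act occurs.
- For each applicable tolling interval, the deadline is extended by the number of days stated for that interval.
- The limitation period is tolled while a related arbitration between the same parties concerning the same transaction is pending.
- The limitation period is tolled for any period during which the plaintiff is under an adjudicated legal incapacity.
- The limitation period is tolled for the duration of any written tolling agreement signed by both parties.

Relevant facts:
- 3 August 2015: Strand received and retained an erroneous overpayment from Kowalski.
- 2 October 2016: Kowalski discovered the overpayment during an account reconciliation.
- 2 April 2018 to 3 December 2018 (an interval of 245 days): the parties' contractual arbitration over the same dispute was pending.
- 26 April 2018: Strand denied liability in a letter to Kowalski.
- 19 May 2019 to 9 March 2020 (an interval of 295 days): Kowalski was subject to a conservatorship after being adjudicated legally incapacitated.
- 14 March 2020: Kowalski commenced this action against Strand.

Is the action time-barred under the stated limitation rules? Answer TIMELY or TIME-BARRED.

TIMELY

The claim did not accrue until Kowalski discovered the injury on 2 October 2016; the 3 August 2015 act date does not start the clock under the stated rule.
Adding the 2 years base period to 2 October 2016 gives a deadline of 2 October 2018, before any tolling.
The pending related arbitration from 2 April 2018 to 3 December 2018 tolled the period for 245 days, extending the deadline to 4 June 2019.
Because the plaintiff's legal incapacity ran from 19 May 2019 to 9 March 2020, the deadline is extended by 295 days to 25 March 2020.
Nothing else in the chronology tolls or restarts the period.
The 14 March 2020 filing precedes the 25 March 2020 deadline; the claim is timely.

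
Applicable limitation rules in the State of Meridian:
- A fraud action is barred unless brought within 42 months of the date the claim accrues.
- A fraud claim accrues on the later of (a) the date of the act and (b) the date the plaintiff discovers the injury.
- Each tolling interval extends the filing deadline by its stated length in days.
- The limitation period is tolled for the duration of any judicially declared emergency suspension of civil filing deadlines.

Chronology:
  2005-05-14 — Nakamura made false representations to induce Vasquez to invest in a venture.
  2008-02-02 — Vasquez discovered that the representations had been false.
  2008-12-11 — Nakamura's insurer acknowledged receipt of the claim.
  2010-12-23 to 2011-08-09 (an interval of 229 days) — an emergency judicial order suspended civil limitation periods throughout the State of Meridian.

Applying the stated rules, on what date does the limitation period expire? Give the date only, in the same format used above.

2012-03-18

The claim accrued on 2008-02-02 — the later of the 2005-05-14 act and the 2008-02-02 discovery.
42 months from 2008-02-02 is 2011-08-02.
The emergency suspension of filing deadlines from 2010-12-23 to 2011-08-09 tolled the period for 229 days, extending the deadline to 2012-03-18.
None of the other events listed affects the running of the period under the stated rules.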